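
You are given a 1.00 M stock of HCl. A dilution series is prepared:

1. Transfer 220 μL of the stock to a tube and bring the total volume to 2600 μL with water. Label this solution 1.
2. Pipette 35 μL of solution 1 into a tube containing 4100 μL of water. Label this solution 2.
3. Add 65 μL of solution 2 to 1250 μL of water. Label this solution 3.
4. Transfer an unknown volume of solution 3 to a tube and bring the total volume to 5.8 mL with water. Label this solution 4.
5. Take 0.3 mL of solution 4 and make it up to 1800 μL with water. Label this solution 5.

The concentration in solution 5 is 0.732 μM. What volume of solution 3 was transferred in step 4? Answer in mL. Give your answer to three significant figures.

Step 1: 220 μL brought to 2600 μL → factor 2600/220 = 11.818
Step 2: 35 μL + 4100 μL = 4135 μL total → factor 4135/35 = 118.14
Step 3: 65 μL + 1250 μL = 1315 μL total → factor 1315/65 = 20.231
Step 4: v brought to 5.8 mL → factor = 5.8 mL/v
Step 5: 0.3 mL brought to 1800 μL → factor 1.8/0.3 = 6
Product of known-step factors = 1.6948 × 10^5
Overall factor = 1.00 M / (0.732 μM) = 1.3661 × 10^6
Step-4 factor = 1.3661 × 10^6 / 1.6948 × 10^5 = 8.0606
v = 5.8 mL / 8.0606 = 0.720 mL

0.720 mL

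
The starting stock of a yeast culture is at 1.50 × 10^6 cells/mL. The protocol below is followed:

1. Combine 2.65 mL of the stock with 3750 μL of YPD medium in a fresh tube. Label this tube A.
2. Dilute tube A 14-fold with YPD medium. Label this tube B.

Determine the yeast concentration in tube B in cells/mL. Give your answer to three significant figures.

Step 1: 2.65 mL + 3750 μL = 6.4 mL total → factor 6.4/2.65 = 2.4151
Step 2: 14-fold → factor 14
Overall dilution factor = 2.4151 × 14 = 33.811
Final = 1.50 × 10^6 cells/mL / 33.811 = 4.44 × 10^4 cells/mL

4.44 × 10^4 cells/mL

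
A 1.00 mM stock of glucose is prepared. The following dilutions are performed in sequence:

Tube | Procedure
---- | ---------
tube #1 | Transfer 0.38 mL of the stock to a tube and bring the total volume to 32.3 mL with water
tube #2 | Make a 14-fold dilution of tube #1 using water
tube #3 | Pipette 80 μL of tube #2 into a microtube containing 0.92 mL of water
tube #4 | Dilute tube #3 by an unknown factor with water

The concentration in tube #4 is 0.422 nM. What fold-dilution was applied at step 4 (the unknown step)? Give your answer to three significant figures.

Step 1: 0.38 mL brought to 32.3 mL → factor 32.3/0.38 = 85
Step 2: 14-fold → factor 14
Step 3: 80 μL + 0.92 mL = 1000 μL total → factor 1000/80 = 12.5
Step 4: unknown factor x
Product of known-step factors = 14875
Overall factor = 1.00 mM / (0.422 nM) = 2.3697 × 10^6
x = 2.3697 × 10^6 / 14875 = 159

159-fold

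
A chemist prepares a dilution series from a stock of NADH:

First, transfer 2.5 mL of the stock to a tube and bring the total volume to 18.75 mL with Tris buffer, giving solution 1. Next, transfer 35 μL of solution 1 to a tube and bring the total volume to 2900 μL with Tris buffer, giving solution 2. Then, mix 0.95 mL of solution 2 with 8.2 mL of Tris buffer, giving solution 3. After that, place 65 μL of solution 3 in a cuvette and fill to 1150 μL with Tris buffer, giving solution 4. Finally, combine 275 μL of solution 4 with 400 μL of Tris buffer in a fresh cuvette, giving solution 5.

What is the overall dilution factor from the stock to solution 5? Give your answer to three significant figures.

Step 1: 2.5 mL brought to 18.75 mL → factor 18.75/2.5 = 7.5
Step 2: 35 μL brought to 2900 μL → factor 2900/35 = 82.857
Step 3: 0.95 mL + 8.2 mL = 9.15 mL total → factor 9.15/0.95 = 9.6316
Step 4: 65 μL brought to 1150 μL → factor 1150/65 = 17.692
Step 5: 275 μL + 400 μL = 675 μL total → factor 675/275 = 2.4545
Overall dilution factor = 7.5 × 82.857 × 9.6316 × 17.692 × 2.4545 = 2.5992 × 10^5

2.60 × 10^5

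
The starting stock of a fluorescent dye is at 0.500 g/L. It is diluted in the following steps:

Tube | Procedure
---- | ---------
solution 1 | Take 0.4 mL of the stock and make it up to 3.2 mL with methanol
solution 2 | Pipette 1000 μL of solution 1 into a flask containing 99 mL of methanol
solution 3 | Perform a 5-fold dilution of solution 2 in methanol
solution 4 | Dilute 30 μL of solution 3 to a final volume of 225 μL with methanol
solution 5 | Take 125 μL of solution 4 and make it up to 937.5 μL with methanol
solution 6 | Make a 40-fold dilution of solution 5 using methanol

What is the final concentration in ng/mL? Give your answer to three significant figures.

Step 1: 0.4 mL brought to 3.2 mL → factor 3.2/0.4 = 8
Step 2: 1000 μL + 99 mL = 1 × 10^5 μL total → factor 1 × 10^5/1000 = 100
Step 3: 5-fold → factor 5
Step 4: 30 μL brought to 225 μL → factor 225/30 = 7.5
Step 5: 125 μL brought to 937.5 μL → factor 937.5/125 = 7.5
Step 6: 40-fold → factor 40
Overall dilution factor = 8 × 100 × 5 × 7.5 × 7.5 × 40 = 9 × 10^6
Final = 0.500 g/L / 9 × 10^6 = 5.556 × 10^-8 g/L = 0.0556 ng/mL

0.0556 ng/mL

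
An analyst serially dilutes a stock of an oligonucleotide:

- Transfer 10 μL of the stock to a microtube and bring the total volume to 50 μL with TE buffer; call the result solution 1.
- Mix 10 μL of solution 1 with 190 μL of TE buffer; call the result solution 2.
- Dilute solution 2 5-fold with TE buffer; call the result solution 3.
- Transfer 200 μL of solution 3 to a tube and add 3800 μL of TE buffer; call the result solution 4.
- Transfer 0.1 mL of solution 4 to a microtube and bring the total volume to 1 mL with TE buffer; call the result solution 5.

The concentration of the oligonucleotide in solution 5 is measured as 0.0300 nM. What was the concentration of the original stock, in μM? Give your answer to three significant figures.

Step 1: 10 μL brought to 50 μL → factor 50/10 = 5
Step 2: 10 μL + 190 μL = 200 μL total → factor 200/10 = 20
Step 3: 5-fold → factor 5
Step 4: 200 μL + 3800 μL = 4000 μL total → factor 4000/200 = 20
Step 5: 0.1 mL brought to 1 mL → factor 1/0.1 = 10
Overall dilution factor = 5 × 20 × 5 × 20 × 10 = 1 × 10^5
Stock = 0.0300 nM × 1 × 10^5 = 3000 nM = 3.00 μM

3.00 μM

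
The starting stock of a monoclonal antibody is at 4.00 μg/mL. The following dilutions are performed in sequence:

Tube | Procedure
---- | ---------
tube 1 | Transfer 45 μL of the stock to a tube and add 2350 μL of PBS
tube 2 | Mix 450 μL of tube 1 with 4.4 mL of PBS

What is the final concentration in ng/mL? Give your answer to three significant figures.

6.97 ng/mL

Step 1: 45 μL + 2350 μL = 2395 μL total → factor 2395/45 = 53.222
Step 2: 450 μL + 4.4 mL = 4850 μL total → factor 4850/450 = 10.778
Overall dilution factor = 53.222 × 10.778 = 573.62
Final = 4.00 μg/mL / 573.62 = 0.006973 μg/mL = 6.97 ng/mL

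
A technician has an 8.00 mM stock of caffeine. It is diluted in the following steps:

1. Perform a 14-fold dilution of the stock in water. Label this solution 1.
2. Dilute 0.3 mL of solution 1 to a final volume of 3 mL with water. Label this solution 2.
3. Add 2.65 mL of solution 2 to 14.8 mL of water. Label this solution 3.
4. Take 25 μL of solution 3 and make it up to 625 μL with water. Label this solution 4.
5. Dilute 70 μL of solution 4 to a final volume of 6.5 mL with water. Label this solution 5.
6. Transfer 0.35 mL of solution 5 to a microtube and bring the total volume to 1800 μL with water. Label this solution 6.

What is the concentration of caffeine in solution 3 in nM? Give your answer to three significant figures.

Step 1: 14-fold → factor 14
Step 2: 0.3 mL brought to 3 mL → factor 3/0.3 = 10
Step 3: 2.65 mL + 14.8 mL = 17.45 mL total → factor 17.45/2.65 = 6.5849
Dilution factor through solution 3 = 14 × 10 × 6.5849 = 921.89
[solution 3] = 8.00 mM / 921.89 = 0.008678 mM = 8.68 × 10^3 nM

8.68 × 10^3 nM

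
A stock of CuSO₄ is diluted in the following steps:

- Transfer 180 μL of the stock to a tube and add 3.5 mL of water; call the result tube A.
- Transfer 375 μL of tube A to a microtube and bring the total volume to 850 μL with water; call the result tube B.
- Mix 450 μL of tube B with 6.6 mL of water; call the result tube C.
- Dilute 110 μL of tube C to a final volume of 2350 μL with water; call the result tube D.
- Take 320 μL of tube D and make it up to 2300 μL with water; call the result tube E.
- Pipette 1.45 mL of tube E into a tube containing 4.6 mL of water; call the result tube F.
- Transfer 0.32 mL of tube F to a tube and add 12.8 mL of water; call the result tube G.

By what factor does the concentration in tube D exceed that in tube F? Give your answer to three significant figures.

Step 1: 180 μL + 3.5 mL = 3680 μL total → factor 3680/180 = 20.444
Step 2: 375 μL brought to 850 μL → factor 850/375 = 2.2667
Step 3: 450 μL + 6.6 mL = 7050 μL total → factor 7050/450 = 15.667
Step 4: 110 μL brought to 2350 μL → factor 2350/110 = 21.364
Step 5: 320 μL brought to 2300 μL → factor 2300/320 = 7.1875
Step 6: 1.45 mL + 4.6 mL = 6.05 mL total → factor 6.05/1.45 = 4.1724
Dilution factor to tube D = 15510; to tube F = 4.6514 × 10^5
[tube D]/[tube F] = (factor to tube F)/(factor to tube D) = 4.6514 × 10^5/15510 = 30.0

30.0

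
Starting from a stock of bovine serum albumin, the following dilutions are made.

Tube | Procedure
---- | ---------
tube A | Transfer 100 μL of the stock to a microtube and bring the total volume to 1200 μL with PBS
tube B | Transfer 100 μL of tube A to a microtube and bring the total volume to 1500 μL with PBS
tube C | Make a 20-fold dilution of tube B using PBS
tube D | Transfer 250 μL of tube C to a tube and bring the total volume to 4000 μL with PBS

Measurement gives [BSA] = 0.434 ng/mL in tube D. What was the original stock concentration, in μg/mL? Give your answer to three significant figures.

25.0 μg/mL

Step 1: 100 μL brought to 1200 μL → factor 1200/100 = 12
Step 2: 100 μL brought to 1500 μL → factor 1500/100 = 15
Step 3: 20-fold → factor 20
Step 4: 250 μL brought to 4000 μL → factor 4000/250 = 16
Overall dilution factor = 12 × 15 × 20 × 16 = 57600
Stock = 0.434 ng/mL × 57600 = 2.500 × 10^4 ng/mL = 25.0 μg/mL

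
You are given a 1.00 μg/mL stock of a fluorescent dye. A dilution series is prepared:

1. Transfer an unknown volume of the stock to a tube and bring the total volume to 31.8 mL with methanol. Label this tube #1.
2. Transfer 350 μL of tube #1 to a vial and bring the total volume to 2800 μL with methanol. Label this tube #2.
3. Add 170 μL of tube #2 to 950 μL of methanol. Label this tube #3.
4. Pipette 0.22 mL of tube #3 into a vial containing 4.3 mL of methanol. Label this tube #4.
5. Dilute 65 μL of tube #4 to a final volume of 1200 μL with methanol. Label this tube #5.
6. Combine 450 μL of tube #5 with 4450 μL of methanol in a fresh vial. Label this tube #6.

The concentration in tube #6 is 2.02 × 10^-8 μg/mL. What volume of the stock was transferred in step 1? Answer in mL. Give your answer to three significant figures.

0.140 mL

Step 1: v brought to 31.8 mL → factor = 31.8 mL/v
Step 2: 350 μL brought to 2800 μL → factor 2800/350 = 8
Step 3: 170 μL + 950 μL = 1120 μL total → factor 1120/170 = 6.5882
Step 4: 0.22 mL + 4.3 mL = 4.52 mL total → factor 4.52/0.22 = 20.545
Step 5: 65 μL brought to 1200 μL → factor 1200/65 = 18.462
Step 6: 450 μL + 4450 μL = 4900 μL total → factor 4900/450 = 10.889
Product of known-step factors = 2.1768 × 10^5
Overall factor = 1.00 μg/mL / (2.02 × 10^-8 μg/mL) = 4.9505 × 10^7
Step-1 factor = 4.9505 × 10^7 / 2.1768 × 10^5 = 227.42
v = 31.8 mL / 227.42 = 0.140 mL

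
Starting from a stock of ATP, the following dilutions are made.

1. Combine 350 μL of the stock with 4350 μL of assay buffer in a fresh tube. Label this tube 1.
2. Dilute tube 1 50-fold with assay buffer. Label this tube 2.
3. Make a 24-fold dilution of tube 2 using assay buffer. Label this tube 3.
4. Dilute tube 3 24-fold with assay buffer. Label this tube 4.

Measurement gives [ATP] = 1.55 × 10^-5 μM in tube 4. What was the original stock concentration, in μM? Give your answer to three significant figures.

5.99 μM

Step 1: 350 μL + 4350 μL = 4700 μL total → factor 4700/350 = 13.429
Step 2: 50-fold → factor 50
Step 3: 24-fold → factor 24
Step 4: 24-fold → factor 24
Overall dilution factor = 13.429 × 50 × 24 × 24 = 3.8674 × 10^5
Stock = 1.55 × 10^-5 μM × 3.8674 × 10^5 = 5.99 μM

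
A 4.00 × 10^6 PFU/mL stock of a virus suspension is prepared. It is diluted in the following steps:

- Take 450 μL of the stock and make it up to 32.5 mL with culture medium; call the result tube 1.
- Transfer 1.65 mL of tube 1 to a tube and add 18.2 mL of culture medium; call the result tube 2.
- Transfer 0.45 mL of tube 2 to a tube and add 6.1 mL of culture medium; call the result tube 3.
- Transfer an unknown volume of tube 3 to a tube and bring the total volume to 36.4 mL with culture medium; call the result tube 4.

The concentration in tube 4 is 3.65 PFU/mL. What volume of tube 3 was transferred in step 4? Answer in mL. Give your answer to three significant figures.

0.420 mL

Step 1: 450 μL brought to 32.5 mL → factor 32500/450 = 72.222
Step 2: 1.65 mL + 18.2 mL = 19.85 mL total → factor 19.85/1.65 = 12.03
Step 3: 0.45 mL + 6.1 mL = 6.55 mL total → factor 6.55/0.45 = 14.556
Step 4: v brought to 36.4 mL → factor = 36.4 mL/v
Product of known-step factors = 12647
Overall factor = 4.00 × 10^6 PFU/mL / (3.65 PFU/mL) = 1.0959 × 10^6
Step-4 factor = 1.0959 × 10^6 / 12647 = 86.654
v = 36.4 mL / 86.654 = 0.420 mL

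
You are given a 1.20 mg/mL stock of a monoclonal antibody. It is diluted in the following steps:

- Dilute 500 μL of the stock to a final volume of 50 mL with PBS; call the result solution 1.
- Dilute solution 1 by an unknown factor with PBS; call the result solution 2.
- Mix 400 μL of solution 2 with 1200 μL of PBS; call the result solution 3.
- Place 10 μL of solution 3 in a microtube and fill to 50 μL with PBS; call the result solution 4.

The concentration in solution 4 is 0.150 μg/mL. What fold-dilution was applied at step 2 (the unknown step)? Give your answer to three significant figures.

4.00-fold

Step 1: 500 μL brought to 50 mL → factor 50000/500 = 100
Step 2: unknown factor x
Step 3: 400 μL + 1200 μL = 1600 μL total → factor 1600/400 = 4
Step 4: 10 μL brought to 50 μL → factor 50/10 = 5
Product of known-step factors = 2000
Overall factor = 1.20 mg/mL / (0.150 μg/mL) = 8000
x = 8000 / 2000 = 4.00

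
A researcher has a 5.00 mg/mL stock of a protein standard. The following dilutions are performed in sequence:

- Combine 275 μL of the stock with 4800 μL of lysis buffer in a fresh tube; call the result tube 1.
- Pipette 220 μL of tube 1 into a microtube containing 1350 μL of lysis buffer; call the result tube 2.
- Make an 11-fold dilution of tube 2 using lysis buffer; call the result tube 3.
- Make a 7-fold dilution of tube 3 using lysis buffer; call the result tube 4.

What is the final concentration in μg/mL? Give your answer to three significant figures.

Step 1: 275 μL + 4800 μL = 5075 μL total → factor 5075/275 = 18.455
Step 2: 220 μL + 1350 μL = 1570 μL total → factor 1570/220 = 7.1364
Step 3: 11-fold → factor 11
Step 4: 7-fold → factor 7
Overall dilution factor = 18.455 × 7.1364 × 11 × 7 = 10141
Final = 5.00 mg/mL / 10141 = 0.0004931 mg/mL = 0.493 μg/mL

0.493 μg/mL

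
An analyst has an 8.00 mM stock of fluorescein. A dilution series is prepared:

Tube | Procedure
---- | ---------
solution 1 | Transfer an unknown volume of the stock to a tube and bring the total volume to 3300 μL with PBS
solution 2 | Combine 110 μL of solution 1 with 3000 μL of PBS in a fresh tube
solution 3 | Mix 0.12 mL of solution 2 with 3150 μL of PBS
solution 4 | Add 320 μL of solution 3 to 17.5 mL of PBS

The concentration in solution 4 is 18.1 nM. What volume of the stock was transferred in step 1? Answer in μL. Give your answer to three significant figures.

320 μL

Step 1: v brought to 3300 μL → factor = 3300 μL/v
Step 2: 110 μL + 3000 μL = 3110 μL total → factor 3110/110 = 28.273
Step 3: 0.12 mL + 3150 μL = 3.27 mL total → factor 3.27/0.12 = 27.25
Step 4: 320 μL + 17.5 mL = 17820 μL total → factor 17820/320 = 55.688
Product of known-step factors = 42903
Overall factor = 8.00 mM / (18.1 nM) = 4.4199 × 10^5
Step-1 factor = 4.4199 × 10^5 / 42903 = 10.302
v = 3300 μL / 10.302 = 320 μL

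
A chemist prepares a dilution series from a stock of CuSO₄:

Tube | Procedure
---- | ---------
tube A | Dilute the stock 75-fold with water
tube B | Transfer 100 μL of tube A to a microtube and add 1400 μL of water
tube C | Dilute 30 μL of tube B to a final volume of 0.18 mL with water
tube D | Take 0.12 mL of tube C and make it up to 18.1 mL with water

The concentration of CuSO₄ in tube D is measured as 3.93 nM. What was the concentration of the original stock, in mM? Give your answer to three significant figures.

Step 1: 75-fold → factor 75
Step 2: 100 μL + 1400 μL = 1500 μL total → factor 1500/100 = 15
Step 3: 30 μL brought to 0.18 mL → factor 180/30 = 6
Step 4: 0.12 mL brought to 18.1 mL → factor 18.1/0.12 = 150.83
Overall dilution factor = 75 × 15 × 6 × 150.83 = 1.0181 × 10^6
Stock = 3.93 nM × 1.0181 × 10^6 = 4.001 × 10^6 nM = 4.00 mM

4.00 mM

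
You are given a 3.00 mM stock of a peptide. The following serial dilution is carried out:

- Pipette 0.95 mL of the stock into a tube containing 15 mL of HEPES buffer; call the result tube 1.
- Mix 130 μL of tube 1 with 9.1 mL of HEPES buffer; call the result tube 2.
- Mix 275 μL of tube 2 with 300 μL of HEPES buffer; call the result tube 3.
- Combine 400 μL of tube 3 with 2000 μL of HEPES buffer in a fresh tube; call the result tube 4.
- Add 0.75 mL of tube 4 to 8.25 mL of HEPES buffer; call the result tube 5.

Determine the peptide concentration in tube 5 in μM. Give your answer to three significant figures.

Step 1: 0.95 mL + 15 mL = 15.95 mL total → factor 15.95/0.95 = 16.789
Step 2: 130 μL + 9.1 mL = 9230 μL total → factor 9230/130 = 71
Step 3: 275 μL + 300 μL = 575 μL total → factor 575/275 = 2.0909
Step 4: 400 μL + 2000 μL = 2400 μL total → factor 2400/400 = 6
Step 5: 0.75 mL + 8.25 mL = 9 mL total → factor 9/0.75 = 12
Overall dilution factor = 16.789 × 71 × 2.0909 × 6 × 12 = 1.7946 × 10^5
Final = 3.00 mM / 1.7946 × 10^5 = 1.672 × 10^-5 mM = 0.0167 μM

0.0167 μM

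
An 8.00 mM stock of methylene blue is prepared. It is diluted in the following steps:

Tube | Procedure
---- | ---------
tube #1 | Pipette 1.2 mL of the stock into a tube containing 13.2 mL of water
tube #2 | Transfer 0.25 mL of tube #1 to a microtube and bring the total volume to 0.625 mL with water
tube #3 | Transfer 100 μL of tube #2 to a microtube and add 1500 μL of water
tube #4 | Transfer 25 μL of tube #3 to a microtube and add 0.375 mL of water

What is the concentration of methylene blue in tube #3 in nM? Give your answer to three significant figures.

Step 1: 1.2 mL + 13.2 mL = 14.4 mL total → factor 14.4/1.2 = 12
Step 2: 0.25 mL brought to 0.625 mL → factor 0.625/0.25 = 2.5
Step 3: 100 μL + 1500 μL = 1600 μL total → factor 1600/100 = 16
Dilution factor through tube #3 = 12 × 2.5 × 16 = 480
[tube #3] = 8.00 mM / 480 = 0.01667 mM = 1.67 × 10^4 nM

1.67 × 10^4 nM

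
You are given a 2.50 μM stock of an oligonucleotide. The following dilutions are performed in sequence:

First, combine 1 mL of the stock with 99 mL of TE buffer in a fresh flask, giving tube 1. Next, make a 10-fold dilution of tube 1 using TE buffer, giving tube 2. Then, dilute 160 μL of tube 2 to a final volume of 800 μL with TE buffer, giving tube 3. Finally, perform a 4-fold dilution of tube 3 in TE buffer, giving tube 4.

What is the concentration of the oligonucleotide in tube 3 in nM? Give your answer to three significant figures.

Step 1: 1 mL + 99 mL = 100 mL total → factor 100/1 = 100
Step 2: 10-fold → factor 10
Step 3: 160 μL brought to 800 μL → factor 800/160 = 5
Dilution factor through tube 3 = 100 × 10 × 5 = 5000
[tube 3] = 2.50 μM / 5000 = 0.0005000 μM = 0.500 nM

0.500 nM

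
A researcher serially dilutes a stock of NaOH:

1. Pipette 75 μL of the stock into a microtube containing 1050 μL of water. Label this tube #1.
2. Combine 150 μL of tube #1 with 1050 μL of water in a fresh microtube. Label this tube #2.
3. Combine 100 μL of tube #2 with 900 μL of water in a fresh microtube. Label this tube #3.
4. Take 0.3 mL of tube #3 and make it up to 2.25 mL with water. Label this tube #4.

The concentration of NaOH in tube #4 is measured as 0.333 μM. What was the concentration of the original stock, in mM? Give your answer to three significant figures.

Step 1: 75 μL + 1050 μL = 1125 μL total → factor 1125/75 = 15
Step 2: 150 μL + 1050 μL = 1200 μL total → factor 1200/150 = 8
Step 3: 100 μL + 900 μL = 1000 μL total → factor 1000/100 = 10
Step 4: 0.3 mL brought to 2.25 mL → factor 2.25/0.3 = 7.5
Overall dilution factor = 15 × 8 × 10 × 7.5 = 9000
Stock = 0.333 μM × 9000 = 2997 μM = 3.00 mM

3.00 mM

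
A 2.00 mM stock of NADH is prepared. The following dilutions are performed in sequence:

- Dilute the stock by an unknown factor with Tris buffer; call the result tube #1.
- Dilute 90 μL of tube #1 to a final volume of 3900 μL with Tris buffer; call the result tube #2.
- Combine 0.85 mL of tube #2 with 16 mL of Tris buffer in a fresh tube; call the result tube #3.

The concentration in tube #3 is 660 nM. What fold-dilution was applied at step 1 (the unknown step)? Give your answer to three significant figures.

Step 1: unknown factor x
Step 2: 90 μL brought to 3900 μL → factor 3900/90 = 43.333
Step 3: 0.85 mL + 16 mL = 16.85 mL total → factor 16.85/0.85 = 19.824
Product of known-step factors = 859.02
Overall factor = 2.00 mM / (660 nM) = 3030.3
x = 3030.3 / 859.02 = 3.53

3.53-fold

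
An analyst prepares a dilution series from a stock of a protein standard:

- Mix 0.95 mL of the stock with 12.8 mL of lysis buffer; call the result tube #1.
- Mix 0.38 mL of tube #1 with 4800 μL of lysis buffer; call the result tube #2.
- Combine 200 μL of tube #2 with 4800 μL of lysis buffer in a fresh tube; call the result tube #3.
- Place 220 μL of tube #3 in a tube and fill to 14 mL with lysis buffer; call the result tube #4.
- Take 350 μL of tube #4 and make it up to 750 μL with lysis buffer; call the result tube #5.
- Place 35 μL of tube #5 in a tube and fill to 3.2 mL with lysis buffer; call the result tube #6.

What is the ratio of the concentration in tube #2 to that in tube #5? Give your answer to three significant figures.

3.41 × 10^3

Step 1: 0.95 mL + 12.8 mL = 13.75 mL total → factor 13.75/0.95 = 14.474
Step 2: 0.38 mL + 4800 μL = 5.18 mL total → factor 5.18/0.38 = 13.632
Step 3: 200 μL + 4800 μL = 5000 μL total → factor 5000/200 = 25
Step 4: 220 μL brought to 14 mL → factor 14000/220 = 63.636
Step 5: 350 μL brought to 750 μL → factor 750/350 = 2.1429
Dilution factor to tube #2 = 197.3; to tube #5 = 6.7261 × 10^5
[tube #2]/[tube #5] = (factor to tube #5)/(factor to tube #2) = 6.7261 × 10^5/197.3 = 3.41 × 10^3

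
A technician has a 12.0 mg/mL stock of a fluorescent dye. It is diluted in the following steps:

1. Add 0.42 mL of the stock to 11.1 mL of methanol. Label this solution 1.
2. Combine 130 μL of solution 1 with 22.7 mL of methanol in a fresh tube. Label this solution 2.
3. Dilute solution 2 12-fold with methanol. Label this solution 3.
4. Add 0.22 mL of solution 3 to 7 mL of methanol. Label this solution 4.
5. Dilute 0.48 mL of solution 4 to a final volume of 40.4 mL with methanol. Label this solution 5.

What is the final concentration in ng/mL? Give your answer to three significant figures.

0.0752 ng/mL

Step 1: 0.42 mL + 11.1 mL = 11.52 mL total → factor 11.52/0.42 = 27.429
Step 2: 130 μL + 22.7 mL = 22830 μL total → factor 22830/130 = 175.62
Step 3: 12-fold → factor 12
Step 4: 0.22 mL + 7 mL = 7.22 mL total → factor 7.22/0.22 = 32.818
Step 5: 0.48 mL brought to 40.4 mL → factor 40.4/0.48 = 84.167
Overall dilution factor = 27.429 × 175.62 × 12 × 32.818 × 84.167 = 1.5966 × 10^8
Final = 12.0 mg/mL / 1.5966 × 10^8 = 7.516 × 10^-8 mg/mL = 0.0752 ng/mL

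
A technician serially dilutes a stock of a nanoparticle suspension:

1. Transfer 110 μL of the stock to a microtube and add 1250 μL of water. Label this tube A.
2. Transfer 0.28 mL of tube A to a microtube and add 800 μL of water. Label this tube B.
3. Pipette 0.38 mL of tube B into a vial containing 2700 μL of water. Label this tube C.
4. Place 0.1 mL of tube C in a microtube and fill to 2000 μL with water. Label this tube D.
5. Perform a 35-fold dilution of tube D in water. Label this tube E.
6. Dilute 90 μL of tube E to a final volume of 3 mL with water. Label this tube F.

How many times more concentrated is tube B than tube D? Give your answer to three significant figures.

Step 1: 110 μL + 1250 μL = 1360 μL total → factor 1360/110 = 12.364
Step 2: 0.28 mL + 800 μL = 1.08 mL total → factor 1.08/0.28 = 3.8571
Step 3: 0.38 mL + 2700 μL = 3.08 mL total → factor 3.08/0.38 = 8.1053
Step 4: 0.1 mL brought to 2000 μL → factor 2/0.1 = 20
Dilution factor to tube B = 47.688; to tube D = 7730.5
[tube B]/[tube D] = (factor to tube D)/(factor to tube B) = 7730.5/47.688 = 162

162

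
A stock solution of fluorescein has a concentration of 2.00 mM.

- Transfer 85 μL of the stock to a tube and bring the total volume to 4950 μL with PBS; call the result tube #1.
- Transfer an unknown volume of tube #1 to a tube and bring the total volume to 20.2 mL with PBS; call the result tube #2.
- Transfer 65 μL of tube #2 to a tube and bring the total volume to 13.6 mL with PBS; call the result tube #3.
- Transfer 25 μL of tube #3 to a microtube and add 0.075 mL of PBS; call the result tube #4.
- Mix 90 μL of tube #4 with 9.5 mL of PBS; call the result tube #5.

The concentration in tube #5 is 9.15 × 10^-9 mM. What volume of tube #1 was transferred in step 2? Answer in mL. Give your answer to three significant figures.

Step 1: 85 μL brought to 4950 μL → factor 4950/85 = 58.235
Step 2: v brought to 20.2 mL → factor = 20.2 mL/v
Step 3: 65 μL brought to 13.6 mL → factor 13600/65 = 209.23
Step 4: 25 μL + 0.075 mL = 100 μL total → factor 100/25 = 4
Step 5: 90 μL + 9.5 mL = 9590 μL total → factor 9590/90 = 106.56
Product of known-step factors = 5.1934 × 10^6
Overall factor = 2.00 mM / (9.15 × 10^-9 mM) = 2.1858 × 10^8
Step-2 factor = 2.1858 × 10^8 / 5.1934 × 10^6 = 42.088
v = 20.2 mL / 42.088 = 0.480 mL

0.480 mL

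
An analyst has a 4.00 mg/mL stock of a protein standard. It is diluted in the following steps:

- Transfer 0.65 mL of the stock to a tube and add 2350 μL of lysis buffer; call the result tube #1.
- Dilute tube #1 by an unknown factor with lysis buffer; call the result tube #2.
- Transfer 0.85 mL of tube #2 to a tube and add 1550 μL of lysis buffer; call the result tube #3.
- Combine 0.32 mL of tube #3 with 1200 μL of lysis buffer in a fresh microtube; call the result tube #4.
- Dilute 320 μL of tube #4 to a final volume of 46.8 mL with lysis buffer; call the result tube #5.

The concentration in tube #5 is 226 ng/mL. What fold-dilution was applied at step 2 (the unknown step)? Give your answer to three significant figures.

Step 1: 0.65 mL + 2350 μL = 3 mL total → factor 3/0.65 = 4.6154
Step 2: unknown factor x
Step 3: 0.85 mL + 1550 μL = 2.4 mL total → factor 2.4/0.85 = 2.8235
Step 4: 0.32 mL + 1200 μL = 1.52 mL total → factor 1.52/0.32 = 4.75
Step 5: 320 μL brought to 46.8 mL → factor 46800/320 = 146.25
Product of known-step factors = 9052.9
Overall factor = 4.00 mg/mL / (226 ng/mL) = 17699
x = 17699 / 9052.9 = 1.96

1.96-fold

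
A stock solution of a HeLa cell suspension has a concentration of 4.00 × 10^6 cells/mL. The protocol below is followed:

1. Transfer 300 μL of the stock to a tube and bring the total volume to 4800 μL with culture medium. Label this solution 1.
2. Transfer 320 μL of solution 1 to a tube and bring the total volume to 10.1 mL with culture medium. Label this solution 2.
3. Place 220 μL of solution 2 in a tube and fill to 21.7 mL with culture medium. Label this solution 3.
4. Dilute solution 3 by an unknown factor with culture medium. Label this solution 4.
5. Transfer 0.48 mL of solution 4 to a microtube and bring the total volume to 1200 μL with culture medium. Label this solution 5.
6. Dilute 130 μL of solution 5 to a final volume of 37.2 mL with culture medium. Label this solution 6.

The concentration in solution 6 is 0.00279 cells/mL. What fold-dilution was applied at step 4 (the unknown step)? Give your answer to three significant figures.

40.2-fold

Step 1: 300 μL brought to 4800 μL → factor 4800/300 = 16
Step 2: 320 μL brought to 10.1 mL → factor 10100/320 = 31.562
Step 3: 220 μL brought to 21.7 mL → factor 21700/220 = 98.636
Step 4: unknown factor x
Step 5: 0.48 mL brought to 1200 μL → factor 1.2/0.48 = 2.5
Step 6: 130 μL brought to 37.2 mL → factor 37200/130 = 286.15
Product of known-step factors = 3.5634 × 10^7
Overall factor = 4.00 × 10^6 cells/mL / (0.00279 cells/mL) = 1.4337 × 10^9
x = 1.4337 × 10^9 / 3.5634 × 10^7 = 40.2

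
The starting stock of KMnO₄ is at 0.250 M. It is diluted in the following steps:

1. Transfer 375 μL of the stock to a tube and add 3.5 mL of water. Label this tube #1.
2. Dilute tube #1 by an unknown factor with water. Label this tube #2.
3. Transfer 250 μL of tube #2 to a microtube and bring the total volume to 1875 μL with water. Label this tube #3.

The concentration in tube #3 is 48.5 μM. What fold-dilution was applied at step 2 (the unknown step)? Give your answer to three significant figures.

66.5-fold

Step 1: 375 μL + 3.5 mL = 3875 μL total → factor 3875/375 = 10.333
Step 2: unknown factor x
Step 3: 250 μL brought to 1875 μL → factor 1875/250 = 7.5
Product of known-step factors = 77.5
Overall factor = 0.250 M / (48.5 μM) = 5154.6
x = 5154.6 / 77.5 = 66.5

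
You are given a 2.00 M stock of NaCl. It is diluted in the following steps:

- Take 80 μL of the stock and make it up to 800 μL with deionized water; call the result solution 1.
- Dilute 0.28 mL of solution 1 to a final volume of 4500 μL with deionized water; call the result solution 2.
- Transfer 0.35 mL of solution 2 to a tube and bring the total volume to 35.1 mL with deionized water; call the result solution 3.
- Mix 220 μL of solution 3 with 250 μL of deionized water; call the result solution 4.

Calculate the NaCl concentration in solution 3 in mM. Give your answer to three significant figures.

Step 1: 80 μL brought to 800 μL → factor 800/80 = 10
Step 2: 0.28 mL brought to 4500 μL → factor 4.5/0.28 = 16.071
Step 3: 0.35 mL brought to 35.1 mL → factor 35.1/0.35 = 100.29
Dilution factor through solution 3 = 10 × 16.071 × 100.29 = 16117
[solution 3] = 2.00 M / 16117 = 0.0001241 M = 0.124 mM

0.124 mM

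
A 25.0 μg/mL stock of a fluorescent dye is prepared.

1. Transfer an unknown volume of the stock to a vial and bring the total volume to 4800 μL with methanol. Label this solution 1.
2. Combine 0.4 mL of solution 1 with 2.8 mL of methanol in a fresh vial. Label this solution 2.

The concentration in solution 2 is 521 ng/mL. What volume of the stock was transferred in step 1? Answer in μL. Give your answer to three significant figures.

800 μL

Step 1: v brought to 4800 μL → factor = 4800 μL/v
Step 2: 0.4 mL + 2.8 mL = 3.2 mL total → factor 3.2/0.4 = 8
Product of known-step factors = 8
Overall factor = 25.0 μg/mL / (521 ng/mL) = 47.985
Step-1 factor = 47.985 / 8 = 5.9981
v = 4800 μL / 5.9981 = 800 μL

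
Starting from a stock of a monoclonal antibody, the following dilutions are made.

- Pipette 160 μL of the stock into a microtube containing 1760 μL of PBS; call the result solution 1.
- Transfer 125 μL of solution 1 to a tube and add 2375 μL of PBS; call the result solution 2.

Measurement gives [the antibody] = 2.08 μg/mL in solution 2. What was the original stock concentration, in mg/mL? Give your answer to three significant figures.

Step 1: 160 μL + 1760 μL = 1920 μL total → factor 1920/160 = 12
Step 2: 125 μL + 2375 μL = 2500 μL total → factor 2500/125 = 20
Overall dilution factor = 12 × 20 = 240
Stock = 2.08 μg/mL × 240 = 499.2 μg/mL = 0.499 mg/mL

0.499 mg/mL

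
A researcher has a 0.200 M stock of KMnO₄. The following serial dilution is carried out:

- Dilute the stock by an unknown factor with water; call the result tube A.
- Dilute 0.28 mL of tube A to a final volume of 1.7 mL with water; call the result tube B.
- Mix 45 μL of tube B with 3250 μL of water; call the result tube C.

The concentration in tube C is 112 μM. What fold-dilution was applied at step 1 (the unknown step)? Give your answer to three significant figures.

Step 1: unknown factor x
Step 2: 0.28 mL brought to 1.7 mL → factor 1.7/0.28 = 6.0714
Step 3: 45 μL + 3250 μL = 3295 μL total → factor 3295/45 = 73.222
Product of known-step factors = 444.56
Overall factor = 0.200 M / (112 μM) = 1785.7
x = 1785.7 / 444.56 = 4.02

4.02-fold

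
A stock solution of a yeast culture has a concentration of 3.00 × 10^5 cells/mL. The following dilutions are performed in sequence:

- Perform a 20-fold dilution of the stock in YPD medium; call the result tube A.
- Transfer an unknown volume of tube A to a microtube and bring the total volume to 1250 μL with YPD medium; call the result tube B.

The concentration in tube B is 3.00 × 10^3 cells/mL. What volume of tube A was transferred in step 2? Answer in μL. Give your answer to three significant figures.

250 μL

Step 1: 20-fold → factor 20
Step 2: v brought to 1250 μL → factor = 1250 μL/v
Product of known-step factors = 20
Overall factor = 3.00 × 10^5 cells/mL / (3.00 × 10^3 cells/mL) = 100
Step-2 factor = 100 / 20 = 5
v = 1250 μL / 5 = 250 μL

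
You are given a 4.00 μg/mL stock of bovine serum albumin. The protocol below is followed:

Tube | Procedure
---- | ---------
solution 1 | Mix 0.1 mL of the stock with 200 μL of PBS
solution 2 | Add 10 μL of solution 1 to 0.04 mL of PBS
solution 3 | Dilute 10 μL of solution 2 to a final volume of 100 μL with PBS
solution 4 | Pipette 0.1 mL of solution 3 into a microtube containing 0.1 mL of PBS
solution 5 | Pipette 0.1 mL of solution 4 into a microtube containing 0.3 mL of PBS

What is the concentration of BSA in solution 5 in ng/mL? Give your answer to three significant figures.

Step 1: 0.1 mL + 200 μL = 0.3 mL total → factor 0.3/0.1 = 3
Step 2: 10 μL + 0.04 mL = 50 μL total → factor 50/10 = 5
Step 3: 10 μL brought to 100 μL → factor 100/10 = 10
Step 4: 0.1 mL + 0.1 mL = 0.2 mL total → factor 0.2/0.1 = 2
Step 5: 0.1 mL + 0.3 mL = 0.4 mL total → factor 0.4/0.1 = 4
Overall dilution factor = 3 × 5 × 10 × 2 × 4 = 1200
Final = 4.00 μg/mL / 1200 = 0.003333 μg/mL = 3.33 ng/mL

3.33 ng/mL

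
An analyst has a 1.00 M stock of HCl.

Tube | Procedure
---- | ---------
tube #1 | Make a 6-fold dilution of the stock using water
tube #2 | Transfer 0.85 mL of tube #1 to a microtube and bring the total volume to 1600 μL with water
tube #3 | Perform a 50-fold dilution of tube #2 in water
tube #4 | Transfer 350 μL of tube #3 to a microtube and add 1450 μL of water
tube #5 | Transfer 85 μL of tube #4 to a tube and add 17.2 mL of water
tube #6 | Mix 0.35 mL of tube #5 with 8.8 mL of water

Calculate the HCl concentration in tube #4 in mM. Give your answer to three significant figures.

Step 1: 6-fold → factor 6
Step 2: 0.85 mL brought to 1600 μL → factor 1.6/0.85 = 1.8824
Step 3: 50-fold → factor 50
Step 4: 350 μL + 1450 μL = 1800 μL total → factor 1800/350 = 5.1429
Dilution factor through tube #4 = 6 × 1.8824 × 50 × 5.1429 = 2904.2
[tube #4] = 1.00 M / 2904.2 = 0.0003443 M = 0.344 mM

0.344 mM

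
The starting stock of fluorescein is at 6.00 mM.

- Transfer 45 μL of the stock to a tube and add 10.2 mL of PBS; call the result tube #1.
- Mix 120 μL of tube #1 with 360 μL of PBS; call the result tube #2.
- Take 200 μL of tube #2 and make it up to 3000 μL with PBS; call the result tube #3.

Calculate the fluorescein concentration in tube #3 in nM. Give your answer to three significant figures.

439 nM

Step 1: 45 μL + 10.2 mL = 10245 μL total → factor 10245/45 = 227.67
Step 2: 120 μL + 360 μL = 480 μL total → factor 480/120 = 4
Step 3: 200 μL brought to 3000 μL → factor 3000/200 = 15
Dilution factor through tube #3 = 227.67 × 4 × 15 = 13660
[tube #3] = 6.00 mM / 13660 = 0.0004392 mM = 439 nM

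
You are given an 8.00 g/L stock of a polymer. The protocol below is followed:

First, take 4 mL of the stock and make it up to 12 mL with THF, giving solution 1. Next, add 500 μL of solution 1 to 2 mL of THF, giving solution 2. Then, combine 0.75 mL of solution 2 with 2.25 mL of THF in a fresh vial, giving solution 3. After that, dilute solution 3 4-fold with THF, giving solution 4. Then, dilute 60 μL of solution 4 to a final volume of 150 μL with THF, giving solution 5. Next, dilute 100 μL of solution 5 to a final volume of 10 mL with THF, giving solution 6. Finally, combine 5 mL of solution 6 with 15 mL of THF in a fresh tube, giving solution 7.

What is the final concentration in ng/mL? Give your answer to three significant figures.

Step 1: 4 mL brought to 12 mL → factor 12/4 = 3
Step 2: 500 μL + 2 mL = 2500 μL total → factor 2500/500 = 5
Step 3: 0.75 mL + 2.25 mL = 3 mL total → factor 3/0.75 = 4
Step 4: 4-fold → factor 4
Step 5: 60 μL brought to 150 μL → factor 150/60 = 2.5
Step 6: 100 μL brought to 10 mL → factor 10000/100 = 100
Step 7: 5 mL + 15 mL = 20 mL total → factor 20/5 = 4
Overall dilution factor = 3 × 5 × 4 × 4 × 2.5 × 100 × 4 = 2.4 × 10^5
Final = 8.00 g/L / 2.4 × 10^5 = 3.333 × 10^-5 g/L = 33.3 ng/mL

33.3 ng/mL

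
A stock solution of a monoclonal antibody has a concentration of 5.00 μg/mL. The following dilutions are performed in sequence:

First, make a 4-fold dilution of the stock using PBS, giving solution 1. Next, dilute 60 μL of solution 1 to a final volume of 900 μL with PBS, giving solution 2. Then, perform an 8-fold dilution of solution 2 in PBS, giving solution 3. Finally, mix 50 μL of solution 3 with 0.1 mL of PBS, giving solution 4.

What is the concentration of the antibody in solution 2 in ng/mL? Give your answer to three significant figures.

Step 1: 4-fold → factor 4
Step 2: 60 μL brought to 900 μL → factor 900/60 = 15
Dilution factor through solution 2 = 4 × 15 = 60
[solution 2] = 5.00 μg/mL / 60 = 0.08333 μg/mL = 83.3 ng/mL

83.3 ng/mL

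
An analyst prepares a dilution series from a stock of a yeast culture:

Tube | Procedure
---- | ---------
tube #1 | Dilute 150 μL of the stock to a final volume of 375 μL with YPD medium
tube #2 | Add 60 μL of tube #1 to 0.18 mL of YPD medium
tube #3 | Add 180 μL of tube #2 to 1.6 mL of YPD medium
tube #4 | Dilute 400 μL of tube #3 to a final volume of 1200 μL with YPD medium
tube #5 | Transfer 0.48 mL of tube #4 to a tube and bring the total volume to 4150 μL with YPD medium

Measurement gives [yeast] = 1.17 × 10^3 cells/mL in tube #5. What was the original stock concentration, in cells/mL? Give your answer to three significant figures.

3.00 × 10^6 cells/mL

Step 1: 150 μL brought to 375 μL → factor 375/150 = 2.5
Step 2: 60 μL + 0.18 mL = 240 μL total → factor 240/60 = 4
Step 3: 180 μL + 1.6 mL = 1780 μL total → factor 1780/180 = 9.8889
Step 4: 400 μL brought to 1200 μL → factor 1200/400 = 3
Step 5: 0.48 mL brought to 4150 μL → factor 4.15/0.48 = 8.6458
Overall dilution factor = 2.5 × 4 × 9.8889 × 3 × 8.6458 = 2564.9
Stock = 1.17 × 10^3 cells/mL × 2564.9 = 3.00 × 10^6 cells/mL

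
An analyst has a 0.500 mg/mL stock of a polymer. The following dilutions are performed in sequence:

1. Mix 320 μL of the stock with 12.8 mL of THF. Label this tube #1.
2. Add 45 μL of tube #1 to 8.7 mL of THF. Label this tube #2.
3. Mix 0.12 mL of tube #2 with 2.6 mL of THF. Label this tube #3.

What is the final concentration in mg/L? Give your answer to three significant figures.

Step 1: 320 μL + 12.8 mL = 13120 μL total → factor 13120/320 = 41
Step 2: 45 μL + 8.7 mL = 8745 μL total → factor 8745/45 = 194.33
Step 3: 0.12 mL + 2.6 mL = 2.72 mL total → factor 2.72/0.12 = 22.667
Overall dilution factor = 41 × 194.33 × 22.667 = 1.806 × 10^5
Final = 0.500 mg/mL / 1.806 × 10^5 = 2.769 × 10^-6 mg/mL = 0.00277 mg/L

0.00277 mg/L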